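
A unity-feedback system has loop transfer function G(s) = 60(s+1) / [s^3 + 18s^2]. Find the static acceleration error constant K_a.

10/3

The denominator has no term below 18s^2 — 2 poles at s=0, type 2.
K_a = lim_{s→0} s^2·G(s) = 60·1 / 18 = 10/3.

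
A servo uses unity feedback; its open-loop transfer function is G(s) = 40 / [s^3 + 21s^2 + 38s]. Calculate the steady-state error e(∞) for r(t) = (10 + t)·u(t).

Factoring s from the denominator leaves a polynomial with constant term 38, so the system is type 1. By superposition:
  • 10: tracked with zero error.
  • t: e_ss = 1/K_v with K_v=20/19 → 0.95.
Total e_ss = 0.95.

0.95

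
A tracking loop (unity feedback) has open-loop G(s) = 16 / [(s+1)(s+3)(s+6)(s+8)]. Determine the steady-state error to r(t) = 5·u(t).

G(s) has no factors of s in the denominator, so the system is type 0.
K_p = lim_{s→0} G(s) = 16 / (1·3·6·8) = 1/9.
e_ss = 5/(1 + K_p) = 5/(10/9) = 4.5.

4.5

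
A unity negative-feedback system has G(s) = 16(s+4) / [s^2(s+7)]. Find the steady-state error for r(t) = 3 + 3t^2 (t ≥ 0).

The open loop has two poles at the origin → type 2 system. Treating each term separately:
  • 3: tracked with zero error.
  • 3t^2: e_ss = 6/K_a with K_a=64/7 → 21/32.
Total e_ss = 21/32.

21/32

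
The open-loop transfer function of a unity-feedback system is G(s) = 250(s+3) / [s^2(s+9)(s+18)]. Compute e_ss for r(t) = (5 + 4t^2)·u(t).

G(s) has two factors of s in the denominator, so the system is type 2. Taking each input component in turn:
  • 5: tracked with zero error.
  • 4t^2: e_ss = 8/K_a with K_a=125/27 → 1.728.
Total e_ss = 1.728.

1.728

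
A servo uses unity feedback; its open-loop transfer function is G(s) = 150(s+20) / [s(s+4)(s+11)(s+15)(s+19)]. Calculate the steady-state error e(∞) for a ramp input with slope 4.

16.72

G(s) has one factor of s in the denominator, so the system is type 1.
K_v = lim_{s→0} s·G(s) = 150·20 / (4·11·15·19) = 50/209.
e_ss = 4/K_v = 4/(50/209) = 16.72.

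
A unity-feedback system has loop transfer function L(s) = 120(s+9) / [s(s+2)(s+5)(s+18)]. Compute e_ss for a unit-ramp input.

1/6

L(s) has one factor of s in the denominator, so the system is type 1.
K_v = lim_{s→0} s·L(s) = 120·9 / (2·5·18) = 6.
e_ss = 1/K_v = 1/6.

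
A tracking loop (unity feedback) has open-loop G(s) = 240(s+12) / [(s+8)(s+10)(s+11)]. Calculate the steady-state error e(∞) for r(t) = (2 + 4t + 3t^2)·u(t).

G(s) has no factors of s in the denominator, so the system is type 0. Treating each term separately:
  • 2: e_ss = 2/(1+K_p) with K_p=36/11 → 22/47.
  • 4t: a type-0 system cannot track it, e_ss → ∞.
  • 3t^2: a type-0 system cannot track it, e_ss → ∞.
The unbounded component dominates.

infinity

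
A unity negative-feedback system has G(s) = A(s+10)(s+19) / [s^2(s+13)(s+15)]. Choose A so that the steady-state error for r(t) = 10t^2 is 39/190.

System type = 2 (two poles at s=0).
K_a = lim_{s→0} s^2·G(s) = A·10·19 / (13·15) = (38/39)·A.
e_ss = 20/K_a = 39/190 ⇒ K_a = 3800/39 ⇒ A = (3800/39)/(38/39) = 100.

100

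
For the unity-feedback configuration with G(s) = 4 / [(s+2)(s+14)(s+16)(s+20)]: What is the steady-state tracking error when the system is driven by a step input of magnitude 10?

22400/2241

The open loop has no poles at the origin → type 0 system.
K_p = lim_{s→0} G(s) = 4 / (2·14·16·20) = 1/2240.
e_ss = 10/(1 + K_p) = 10/(2241/2240) = 22400/2241.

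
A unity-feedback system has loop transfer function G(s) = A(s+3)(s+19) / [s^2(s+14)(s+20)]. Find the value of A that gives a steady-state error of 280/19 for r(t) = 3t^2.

2

The open loop has two poles at the origin → type 2 system.
K_a = lim_{s→0} s^2·G(s) = A·3·19 / (14·20) = (57/280)·A.
e_ss = 6/K_a = 280/19 ⇒ K_a = 57/140 ⇒ A = (57/140)/(57/280) = 2.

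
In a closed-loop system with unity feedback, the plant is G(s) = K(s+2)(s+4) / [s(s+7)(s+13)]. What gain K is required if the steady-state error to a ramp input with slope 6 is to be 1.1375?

60

System type = 1 (one pole at s=0).
K_v = lim_{s→0} s·G(s) = K·2·4 / (7·13) = (8/91)·K.
e_ss = 6/K_v = 1.1375 ⇒ K_v = 480/91 ⇒ K = (480/91)/(8/91) = 60.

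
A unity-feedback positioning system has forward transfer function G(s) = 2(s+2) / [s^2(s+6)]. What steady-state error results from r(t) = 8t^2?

24

G(s) has two factors of s in the denominator, so the system is type 2.
K_a = lim_{s→0} s^2·G(s) = 2·2 / (6) = 2/3.
r(t) = 8t^2 gives R(s) = 16/s^3.
e_ss = 16/K_a = 16/(2/3) = 24.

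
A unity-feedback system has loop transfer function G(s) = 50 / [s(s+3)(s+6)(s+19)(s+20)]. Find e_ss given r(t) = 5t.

One free integrator in G(s): this is a type 1 system.
K_v = lim_{s→0} s·G(s) = 50 / (3·6·19·20) = 5/684.
e_ss = 5/K_v = 5/(5/684) = 684.

684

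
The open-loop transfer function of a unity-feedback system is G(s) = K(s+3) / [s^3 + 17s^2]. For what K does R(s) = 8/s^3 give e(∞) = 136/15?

5

Lowest-order denominator term is 17s^2, so the open loop has 2 poles at the origin → type 2 system.
K_a = lim_{s→0} s^2·G(s) = K·3 / 17 = (3/17)·K.
e_ss = 8/K_a = 136/15 ⇒ K_a = 15/17 ⇒ K = (15/17)/(3/17) = 5.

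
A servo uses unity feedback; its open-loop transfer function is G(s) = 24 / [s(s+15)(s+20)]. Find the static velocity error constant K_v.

The open loop has one pole at the origin → type 1 system.
K_v = lim_{s→0} s·G(s) = 24 / (15·20) = 0.08.

0.08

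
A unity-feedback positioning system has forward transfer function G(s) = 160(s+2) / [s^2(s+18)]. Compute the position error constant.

K_p = lim_{s→0} G(s); with 2 poles at the origin the limit diverges, so K_p = ∞.

infinity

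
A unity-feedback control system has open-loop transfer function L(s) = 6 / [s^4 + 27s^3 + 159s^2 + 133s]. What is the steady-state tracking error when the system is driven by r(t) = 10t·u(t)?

Factoring s from the denominator leaves a polynomial with constant term 133, so the system is type 1.
K_v = lim_{s→0} s·L(s) = 6 / 133 = 6/133.
e_ss = 10/K_v = 10/(6/133) = 665/3.

665/3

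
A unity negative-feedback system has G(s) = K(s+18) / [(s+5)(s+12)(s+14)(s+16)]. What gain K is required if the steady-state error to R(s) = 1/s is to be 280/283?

8

No free integrators in G(s): this is a type 0 system.
K_p = lim_{s→0} G(s) = K·18 / (5·12·14·16) = (3/2240)·K.
e_ss = 1/(1 + K_p) = 280/283 ⇒ 1 + (3/2240)·K = 283/280 ⇒ K = 8.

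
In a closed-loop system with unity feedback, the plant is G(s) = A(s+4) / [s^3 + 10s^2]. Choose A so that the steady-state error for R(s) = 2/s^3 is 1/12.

Lowest-order denominator term is 10s^2, so the open loop has 2 poles at the origin → type 2 system.
K_a = lim_{s→0} s^2·G(s) = A·4 / 10 = 0.4·A.
e_ss = 2/K_a = 1/12 ⇒ K_a = 24 ⇒ A = 24/0.4 = 60.

60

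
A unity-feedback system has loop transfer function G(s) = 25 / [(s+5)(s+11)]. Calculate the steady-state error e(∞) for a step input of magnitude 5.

System type = 0 (no poles at s=0).
K_p = lim_{s→0} G(s) = 25 / (5·11) = 5/11.
e_ss = 5/(1 + K_p) = 5/(16/11) = 3.4375.

3.4375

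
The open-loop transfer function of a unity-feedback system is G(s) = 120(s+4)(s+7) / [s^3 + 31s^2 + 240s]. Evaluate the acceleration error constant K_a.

Lowest-order denominator term is 240s, so the open loop has 1 pole at the origin → type 1 system.
K_a = lim_{s→0} s^2·G(s) = 0 (the extra factor of s kills the finite limit).

0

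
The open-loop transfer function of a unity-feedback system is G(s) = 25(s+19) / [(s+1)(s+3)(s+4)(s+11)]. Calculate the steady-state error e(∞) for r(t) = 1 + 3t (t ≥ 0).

infinity

The open loop has no poles at the origin → type 0 system. By superposition:
  • 1: e_ss = 1/(1+K_p) with K_p=475/132 → 132/607.
  • 3t: a type-0 system cannot track it, e_ss → ∞.
The unbounded component dominates.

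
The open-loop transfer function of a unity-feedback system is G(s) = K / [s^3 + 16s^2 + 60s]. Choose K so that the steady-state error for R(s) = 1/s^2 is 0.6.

The denominator has no term below 60s — 1 pole at s=0, type 1.
K_v = lim_{s→0} s·G(s) = K / 60 = (1/60)·K.
e_ss = 1/K_v = 0.6 ⇒ K_v = 5/3 ⇒ K = (5/3)/(1/60) = 100.

100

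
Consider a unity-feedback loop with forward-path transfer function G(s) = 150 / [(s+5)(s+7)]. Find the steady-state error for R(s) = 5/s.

The open loop has no poles at the origin → type 0 system.
K_p = lim_{s→0} G(s) = 150 / (5·7) = 30/7.
e_ss = 5/(1 + K_p) = 5/(37/7) = 35/37.

35/37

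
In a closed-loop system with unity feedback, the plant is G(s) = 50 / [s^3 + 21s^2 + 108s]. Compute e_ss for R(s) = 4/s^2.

Factoring s from the denominator leaves a polynomial with constant term 108, so the system is type 1.
K_v = lim_{s→0} s·G(s) = 50 / 108 = 25/54.
e_ss = 4/K_v = 4/(25/54) = 8.64.

8.64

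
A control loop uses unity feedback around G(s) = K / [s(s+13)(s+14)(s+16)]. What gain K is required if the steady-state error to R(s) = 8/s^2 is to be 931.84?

G(s) has one factor of s in the denominator, so the system is type 1.
K_v = lim_{s→0} s·G(s) = K / (13·14·16) = (1/2912)·K.
e_ss = 8/K_v = 931.84 ⇒ K_v = 25/2912 ⇒ K = (25/2912)/(1/2912) = 25.

25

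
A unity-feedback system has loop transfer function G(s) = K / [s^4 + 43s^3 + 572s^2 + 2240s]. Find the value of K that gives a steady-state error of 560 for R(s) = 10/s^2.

The denominator has no term below 2240s — 1 pole at s=0, type 1.
K_v = lim_{s→0} s·G(s) = K / 2240 = (1/2240)·K.
e_ss = 10/K_v = 560 ⇒ K_v = 1/56 ⇒ K = (1/56)/(1/2240) = 40.

40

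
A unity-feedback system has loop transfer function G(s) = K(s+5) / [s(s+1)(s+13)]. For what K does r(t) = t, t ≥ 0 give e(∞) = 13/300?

60

The open loop has one pole at the origin → type 1 system.
K_v = lim_{s→0} s·G(s) = K·5 / (1·13) = (5/13)·K.
e_ss = 1/K_v = 13/300 ⇒ K_v = 300/13 ⇒ K = (300/13)/(5/13) = 60.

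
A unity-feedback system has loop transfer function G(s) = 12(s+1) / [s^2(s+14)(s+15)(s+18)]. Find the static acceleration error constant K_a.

System type = 2 (two poles at s=0).
K_a = lim_{s→0} s^2·G(s) = 12·1 / (14·15·18) = 1/315.

1/315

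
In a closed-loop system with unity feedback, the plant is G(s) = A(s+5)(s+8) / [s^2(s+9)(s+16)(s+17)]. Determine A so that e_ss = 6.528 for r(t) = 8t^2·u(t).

The open loop has two poles at the origin → type 2 system.
K_a = lim_{s→0} s^2·G(s) = A·5·8 / (9·16·17) = (5/306)·A.
e_ss = 16/K_a = 6.528 ⇒ K_a = 125/51 ⇒ A = (125/51)/(5/306) = 150.

150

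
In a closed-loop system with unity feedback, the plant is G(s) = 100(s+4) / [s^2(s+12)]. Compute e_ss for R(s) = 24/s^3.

0.72

The open loop has two poles at the origin → type 2 system.
K_a = lim_{s→0} s^2·G(s) = 100·4 / (12) = 100/3.
r(t) = 12t^2 gives R(s) = 24/s^3.
e_ss = 24/K_a = 24/(100/3) = 0.72.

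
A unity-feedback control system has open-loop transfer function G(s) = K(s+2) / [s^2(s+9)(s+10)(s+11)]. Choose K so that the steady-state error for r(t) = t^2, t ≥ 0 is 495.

G(s) has two factors of s in the denominator, so the system is type 2.
K_a = lim_{s→0} s^2·G(s) = K·2 / (9·10·11) = (1/495)·K.
e_ss = 2/K_a = 495 ⇒ K_a = 2/495 ⇒ K = (2/495)/(1/495) = 2.

2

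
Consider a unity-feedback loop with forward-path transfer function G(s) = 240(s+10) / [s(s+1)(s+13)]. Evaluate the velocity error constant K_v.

2400/13

System type = 1 (one pole at s=0).
K_v = lim_{s→0} s·G(s) = 240·10 / (1·13) = 2400/13.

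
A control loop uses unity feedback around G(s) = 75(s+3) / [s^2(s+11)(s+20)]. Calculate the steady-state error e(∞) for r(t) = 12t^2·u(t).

The open loop has two poles at the origin → type 2 system.
K_a = lim_{s→0} s^2·G(s) = 75·3 / (11·20) = 45/44.
r(t) = 12t^2 gives R(s) = 24/s^3.
e_ss = 24/K_a = 24/(45/44) = 352/15.

352/15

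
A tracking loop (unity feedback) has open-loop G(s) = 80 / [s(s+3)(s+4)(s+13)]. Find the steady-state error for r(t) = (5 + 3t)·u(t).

5.85

G(s) has one factor of s in the denominator, so the system is type 1. Treating each term separately:
  • 5: tracked with zero error.
  • 3t: e_ss = 3/K_v with K_v=20/39 → 5.85.
Total e_ss = 5.85.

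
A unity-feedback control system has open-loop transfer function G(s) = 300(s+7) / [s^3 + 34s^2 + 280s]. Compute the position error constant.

K_p = lim_{s→0} G(s); with 1 pole at the origin the limit diverges, so K_p = ∞.

infinity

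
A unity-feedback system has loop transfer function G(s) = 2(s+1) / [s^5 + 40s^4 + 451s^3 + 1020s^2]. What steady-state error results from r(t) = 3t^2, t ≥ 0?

Factoring s^2 from the denominator leaves a polynomial with constant term 1020, so the system is type 2.
K_a = lim_{s→0} s^2·G(s) = 2·1 / 1020 = 1/510.
r(t) = 3t^2 gives R(s) = 6/s^3.
e_ss = 6/K_a = 6/(1/510) = 3060.

3060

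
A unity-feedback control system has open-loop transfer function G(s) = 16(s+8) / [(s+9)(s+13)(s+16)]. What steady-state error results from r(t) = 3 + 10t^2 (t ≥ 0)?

The open loop has no poles at the origin → type 0 system. Taking each input component in turn:
  • 3: e_ss = 3/(1+K_p) with K_p=8/117 → 2.808.
  • 10t^2: a type-0 system cannot track it, e_ss → ∞.
The unbounded component dominates.

infinity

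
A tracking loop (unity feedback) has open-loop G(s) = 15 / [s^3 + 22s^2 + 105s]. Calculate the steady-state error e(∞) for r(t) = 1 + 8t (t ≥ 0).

The denominator has no term below 105s — 1 pole at s=0, type 1. Taking each input component in turn:
  • 1: tracked with zero error.
  • 8t: e_ss = 8/K_v with K_v=1/7 → 56.
Total e_ss = 56.

56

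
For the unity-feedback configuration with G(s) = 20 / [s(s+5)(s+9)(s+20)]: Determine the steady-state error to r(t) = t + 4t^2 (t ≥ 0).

infinity

System type = 1 (one pole at s=0). By superposition:
  • t: e_ss = 1/K_v with K_v=1/45 → 45.
  • 4t^2: a type-1 system cannot track it, e_ss → ∞.
The unbounded component dominates.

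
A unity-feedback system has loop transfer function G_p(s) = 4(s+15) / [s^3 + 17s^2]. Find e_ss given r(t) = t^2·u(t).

The denominator has no term below 17s^2 — 2 poles at s=0, type 2.
K_a = lim_{s→0} s^2·G_p(s) = 4·15 / 17 = 60/17.
r(t) = t^2 gives R(s) = 2/s^3.
e_ss = 2/K_a = 2/(60/17) = 17/30.

17/30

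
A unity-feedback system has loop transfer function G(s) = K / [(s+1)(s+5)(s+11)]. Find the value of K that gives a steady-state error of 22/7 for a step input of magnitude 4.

15

System type = 0 (no poles at s=0).
K_p = lim_{s→0} G(s) = K / (1·5·11) = (1/55)·K.
e_ss = 4/(1 + K_p) = 22/7 ⇒ 1 + (1/55)·K = 14/11 ⇒ K = 15.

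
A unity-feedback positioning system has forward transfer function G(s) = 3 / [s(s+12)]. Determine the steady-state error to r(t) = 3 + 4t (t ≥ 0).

16

G(s) has one factor of s in the denominator, so the system is type 1. By superposition:
  • 3: tracked with zero error.
  • 4t: e_ss = 4/K_v with K_v=0.25 → 16.
Total e_ss = 16.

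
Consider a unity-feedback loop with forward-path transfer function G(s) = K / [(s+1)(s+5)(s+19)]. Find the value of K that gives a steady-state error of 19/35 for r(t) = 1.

80

System type = 0 (no poles at s=0).
K_p = lim_{s→0} G(s) = K / (1·5·19) = (1/95)·K.
e_ss = 1/(1 + K_p) = 19/35 ⇒ 1 + (1/95)·K = 35/19 ⇒ K = 80.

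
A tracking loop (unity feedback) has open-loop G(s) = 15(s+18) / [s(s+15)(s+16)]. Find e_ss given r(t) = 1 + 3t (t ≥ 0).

8/3

G(s) has one factor of s in the denominator, so the system is type 1. By superposition:
  • 1: tracked with zero error.
  • 3t: e_ss = 3/K_v with K_v=1.125 → 8/3.
Total e_ss = 8/3.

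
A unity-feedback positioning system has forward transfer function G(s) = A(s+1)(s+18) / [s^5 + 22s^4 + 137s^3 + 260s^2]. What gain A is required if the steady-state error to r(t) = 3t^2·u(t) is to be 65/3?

The denominator has no term below 260s^2 — 2 poles at s=0, type 2.
K_a = lim_{s→0} s^2·G(s) = A·1·18 / 260 = (9/130)·A.
e_ss = 6/K_a = 65/3 ⇒ K_a = 18/65 ⇒ A = (18/65)/(9/130) = 4.

4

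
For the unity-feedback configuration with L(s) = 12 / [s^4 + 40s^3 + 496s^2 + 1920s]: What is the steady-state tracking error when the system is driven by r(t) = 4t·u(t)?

640

The denominator has no term below 1920s — 1 pole at s=0, type 1.
K_v = lim_{s→0} s·L(s) = 12 / 1920 = 1/160.
e_ss = 4/K_v = 4/(1/160) = 640.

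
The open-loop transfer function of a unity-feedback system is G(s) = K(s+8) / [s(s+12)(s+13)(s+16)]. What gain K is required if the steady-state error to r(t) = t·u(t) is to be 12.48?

System type = 1 (one pole at s=0).
K_v = lim_{s→0} s·G(s) = K·8 / (12·13·16) = (1/312)·K.
e_ss = 1/K_v = 12.48 ⇒ K_v = 25/312 ⇒ K = (25/312)/(1/312) = 25.

25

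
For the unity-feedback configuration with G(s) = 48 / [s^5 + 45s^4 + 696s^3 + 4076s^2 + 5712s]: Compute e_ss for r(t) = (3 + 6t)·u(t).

Lowest-order denominator term is 5712s, so the open loop has 1 pole at the origin → type 1 system. Taking each input component in turn:
  • 3: tracked with zero error.
  • 6t: e_ss = 6/K_v with K_v=1/119 → 714.
Total e_ss = 714.

714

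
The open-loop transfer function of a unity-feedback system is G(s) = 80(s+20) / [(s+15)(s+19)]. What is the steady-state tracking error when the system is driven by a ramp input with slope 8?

infinity

No free integrators in G(s): this is a type 0 system.
K_v = lim_{s→0} s·G(s) = 0; the steady-state error to this ramp input grows without bound.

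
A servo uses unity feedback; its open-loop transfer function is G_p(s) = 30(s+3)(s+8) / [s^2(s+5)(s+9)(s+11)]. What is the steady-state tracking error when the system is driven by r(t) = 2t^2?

The open loop has two poles at the origin → type 2 system.
K_a = lim_{s→0} s^2·G_p(s) = 30·3·8 / (5·9·11) = 16/11.
r(t) = 2t^2 gives R(s) = 4/s^3.
e_ss = 4/K_a = 4/(16/11) = 2.75.

2.75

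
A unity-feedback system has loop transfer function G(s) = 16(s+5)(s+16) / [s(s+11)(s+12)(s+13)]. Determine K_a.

G(s) has one factor of s in the denominator, so the system is type 1.
K_a = lim_{s→0} s^2·G(s) = 0 (the extra factor of s kills the finite limit).

0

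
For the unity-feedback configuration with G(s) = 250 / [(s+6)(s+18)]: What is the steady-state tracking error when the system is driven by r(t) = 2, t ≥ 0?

108/179

The open loop has no poles at the origin → type 0 system.
K_p = lim_{s→0} G(s) = 250 / (6·18) = 125/54.
e_ss = 2/(1 + K_p) = 2/(179/54) = 108/179.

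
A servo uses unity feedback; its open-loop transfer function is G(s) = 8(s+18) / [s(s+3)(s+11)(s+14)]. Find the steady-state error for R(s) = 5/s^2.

385/24

System type = 1 (one pole at s=0).
K_v = lim_{s→0} s·G(s) = 8·18 / (3·11·14) = 24/77.
e_ss = 5/K_v = 5/(24/77) = 385/24.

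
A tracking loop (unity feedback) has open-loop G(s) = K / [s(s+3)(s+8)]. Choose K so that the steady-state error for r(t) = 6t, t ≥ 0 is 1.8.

G(s) has one factor of s in the denominator, so the system is type 1.
K_v = lim_{s→0} s·G(s) = K / (3·8) = (1/24)·K.
e_ss = 6/K_v = 1.8 ⇒ K_v = 10/3 ⇒ K = (10/3)/(1/24) = 80.

80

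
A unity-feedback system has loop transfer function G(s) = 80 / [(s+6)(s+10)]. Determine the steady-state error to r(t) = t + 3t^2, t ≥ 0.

infinity

G(s) has no factors of s in the denominator, so the system is type 0. Taking each input component in turn:
  • t: a type-0 system cannot track it, e_ss → ∞.
  • 3t^2: a type-0 system cannot track it, e_ss → ∞.
The unbounded component dominates.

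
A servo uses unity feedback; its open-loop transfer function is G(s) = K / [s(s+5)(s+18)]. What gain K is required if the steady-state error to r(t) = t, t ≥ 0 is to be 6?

G(s) has one factor of s in the denominator, so the system is type 1.
K_v = lim_{s→0} s·G(s) = K / (5·18) = (1/90)·K.
e_ss = 1/K_v = 6 ⇒ K_v = 1/6 ⇒ K = (1/6)/(1/90) = 15.

15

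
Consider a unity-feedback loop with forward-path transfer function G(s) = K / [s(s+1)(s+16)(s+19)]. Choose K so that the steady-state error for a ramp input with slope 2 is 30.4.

20

The open loop has one pole at the origin → type 1 system.
K_v = lim_{s→0} s·G(s) = K / (1·16·19) = (1/304)·K.
e_ss = 2/K_v = 30.4 ⇒ K_v = 5/76 ⇒ K = (5/76)/(1/304) = 20.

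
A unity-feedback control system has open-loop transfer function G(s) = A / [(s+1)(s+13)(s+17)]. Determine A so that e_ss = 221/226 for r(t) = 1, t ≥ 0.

5

No free integrators in G(s): this is a type 0 system.
K_p = lim_{s→0} G(s) = A / (1·13·17) = (1/221)·A.
e_ss = 1/(1 + K_p) = 221/226 ⇒ 1 + (1/221)·A = 226/221 ⇒ A = 5.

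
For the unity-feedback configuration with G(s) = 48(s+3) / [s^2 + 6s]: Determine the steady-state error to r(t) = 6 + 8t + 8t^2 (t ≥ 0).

infinity

Factoring s from the denominator leaves a polynomial with constant term 6, so the system is type 1. Treating each term separately:
  • 6: tracked with zero error.
  • 8t: e_ss = 8/K_v with K_v=24 → 1/3.
  • 8t^2: a type-1 system cannot track it, e_ss → ∞.
The unbounded component dominates.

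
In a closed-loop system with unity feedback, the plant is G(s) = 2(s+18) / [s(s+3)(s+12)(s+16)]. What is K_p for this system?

K_p = lim_{s→0} G(s); with 1 pole at the origin the limit diverges, so K_p = ∞.

infinity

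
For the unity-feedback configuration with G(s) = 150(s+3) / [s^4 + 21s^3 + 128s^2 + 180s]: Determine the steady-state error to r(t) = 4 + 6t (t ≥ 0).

2.4

The denominator has no term below 180s — 1 pole at s=0, type 1. By superposition:
  • 4: tracked with zero error.
  • 6t: e_ss = 6/K_v with K_v=2.5 → 2.4.
Total e_ss = 2.4.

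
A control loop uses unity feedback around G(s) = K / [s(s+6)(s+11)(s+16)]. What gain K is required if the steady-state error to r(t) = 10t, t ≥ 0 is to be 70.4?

System type = 1 (one pole at s=0).
K_v = lim_{s→0} s·G(s) = K / (6·11·16) = (1/1056)·K.
e_ss = 10/K_v = 70.4 ⇒ K_v = 25/176 ⇒ K = (25/176)/(1/1056) = 150.

150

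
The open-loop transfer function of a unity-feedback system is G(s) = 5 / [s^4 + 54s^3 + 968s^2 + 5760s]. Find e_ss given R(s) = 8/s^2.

The denominator has no term below 5760s — 1 pole at s=0, type 1.
K_v = lim_{s→0} s·G(s) = 5 / 5760 = 1/1152.
e_ss = 8/K_v = 8/(1/1152) = 9216.

9216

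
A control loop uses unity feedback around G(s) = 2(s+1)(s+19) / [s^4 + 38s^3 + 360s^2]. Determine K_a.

Lowest-order denominator term is 360s^2, so the open loop has 2 poles at the origin → type 2 system.
K_a = lim_{s→0} s^2·G(s) = 2·1·19 / 360 = 19/180.

19/180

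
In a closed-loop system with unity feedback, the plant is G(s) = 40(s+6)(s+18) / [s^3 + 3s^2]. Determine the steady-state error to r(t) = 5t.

0

Factoring s^2 from the denominator leaves a polynomial with constant term 3, so the system is type 2.
K_v = ∞ for a type-2 system; e_ss to a ramp is zero.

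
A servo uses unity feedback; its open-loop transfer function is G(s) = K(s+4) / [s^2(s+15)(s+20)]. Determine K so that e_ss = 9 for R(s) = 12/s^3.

Two free integrators in G(s): this is a type 2 system.
K_a = lim_{s→0} s^2·G(s) = K·4 / (15·20) = (1/75)·K.
e_ss = 12/K_a = 9 ⇒ K_a = 4/3 ⇒ K = (4/3)/(1/75) = 100.

100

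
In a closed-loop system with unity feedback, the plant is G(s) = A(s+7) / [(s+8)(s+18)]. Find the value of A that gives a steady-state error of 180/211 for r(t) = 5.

G(s) has no factors of s in the denominator, so the system is type 0.
K_p = lim_{s→0} G(s) = A·7 / (8·18) = (7/144)·A.
e_ss = 5/(1 + K_p) = 180/211 ⇒ 1 + (7/144)·A = 211/36 ⇒ A = 100.

100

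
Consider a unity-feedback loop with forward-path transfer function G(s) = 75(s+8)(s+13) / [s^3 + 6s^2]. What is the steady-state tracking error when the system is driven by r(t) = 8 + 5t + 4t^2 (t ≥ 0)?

2/325

Factoring s^2 from the denominator leaves a polynomial with constant term 6, so the system is type 2. Taking each input component in turn:
  • 8: tracked with zero error.
  • 5t: tracked with zero error.
  • 4t^2: e_ss = 8/K_a with K_a=1300 → 2/325.
Total e_ss = 2/325.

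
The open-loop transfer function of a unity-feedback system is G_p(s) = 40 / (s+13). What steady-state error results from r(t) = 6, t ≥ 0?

78/53

G_p(s) has no factors of s in the denominator, so the system is type 0.
K_p = lim_{s→0} G_p(s) = 40 / (13) = 40/13.
e_ss = 6/(1 + K_p) = 6/(53/13) = 78/53.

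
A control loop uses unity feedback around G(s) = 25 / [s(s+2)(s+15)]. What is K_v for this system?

G(s) has one factor of s in the denominator, so the system is type 1.
K_v = lim_{s→0} s·G(s) = 25 / (2·15) = 5/6.

5/6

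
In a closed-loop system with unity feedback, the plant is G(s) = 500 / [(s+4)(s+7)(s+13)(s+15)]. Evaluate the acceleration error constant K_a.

0

G(s) has no factors of s in the denominator, so the system is type 0.
K_a = lim_{s→0} s^2·G(s) = 0 (the extra factor of s kills the finite limit).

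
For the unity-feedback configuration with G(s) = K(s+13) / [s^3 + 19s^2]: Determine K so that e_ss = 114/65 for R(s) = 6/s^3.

5

Factoring s^2 from the denominator leaves a polynomial with constant term 19, so the system is type 2.
K_a = lim_{s→0} s^2·G(s) = K·13 / 19 = (13/19)·K.
e_ss = 6/K_a = 114/65 ⇒ K_a = 65/19 ⇒ K = (65/19)/(13/19) = 5.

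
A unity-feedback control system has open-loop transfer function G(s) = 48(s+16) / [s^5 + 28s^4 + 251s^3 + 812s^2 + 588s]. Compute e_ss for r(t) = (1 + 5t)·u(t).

245/64

The denominator has no term below 588s — 1 pole at s=0, type 1. By superposition:
  • 1: tracked with zero error.
  • 5t: e_ss = 5/K_v with K_v=64/49 → 245/64.
Total e_ss = 245/64.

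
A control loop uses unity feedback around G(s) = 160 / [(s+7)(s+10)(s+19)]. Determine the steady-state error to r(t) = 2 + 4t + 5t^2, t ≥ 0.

infinity

G(s) has no factors of s in the denominator, so the system is type 0. By superposition:
  • 2: e_ss = 2/(1+K_p) with K_p=16/133 → 266/149.
  • 4t: a type-0 system cannot track it, e_ss → ∞.
  • 5t^2: a type-0 system cannot track it, e_ss → ∞.
The unbounded component dominates.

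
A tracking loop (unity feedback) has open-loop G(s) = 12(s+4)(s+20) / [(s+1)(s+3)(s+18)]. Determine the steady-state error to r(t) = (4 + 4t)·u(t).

infinity

No free integrators in G(s): this is a type 0 system. Taking each input component in turn:
  • 4: e_ss = 4/(1+K_p) with K_p=160/9 → 36/169.
  • 4t: a type-0 system cannot track it, e_ss → ∞.
The unbounded component dominates.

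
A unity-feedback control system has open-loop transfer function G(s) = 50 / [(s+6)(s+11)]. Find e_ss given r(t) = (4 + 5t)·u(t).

System type = 0 (no poles at s=0). Taking each input component in turn:
  • 4: e_ss = 4/(1+K_p) with K_p=25/33 → 66/29.
  • 5t: a type-0 system cannot track it, e_ss → ∞.
The unbounded component dominates.

infinity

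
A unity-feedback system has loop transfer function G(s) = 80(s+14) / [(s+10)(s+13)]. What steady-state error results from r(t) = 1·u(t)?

0.104

No free integrators in G(s): this is a type 0 system.
K_p = lim_{s→0} G(s) = 80·14 / (10·13) = 112/13.
e_ss = 1/(1 + K_p) = 1/(125/13) = 0.104.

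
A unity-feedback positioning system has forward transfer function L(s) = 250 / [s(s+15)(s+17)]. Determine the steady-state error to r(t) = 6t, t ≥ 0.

6.12

System type = 1 (one pole at s=0).
K_v = lim_{s→0} s·L(s) = 250 / (15·17) = 50/51.
e_ss = 6/K_v = 6/(50/51) = 6.12.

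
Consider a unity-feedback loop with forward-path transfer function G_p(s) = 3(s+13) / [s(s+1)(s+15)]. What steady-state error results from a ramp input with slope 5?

System type = 1 (one pole at s=0).
K_v = lim_{s→0} s·G_p(s) = 3·13 / (1·15) = 2.6.
e_ss = 5/K_v = 5/2.6 = 25/13.

25/13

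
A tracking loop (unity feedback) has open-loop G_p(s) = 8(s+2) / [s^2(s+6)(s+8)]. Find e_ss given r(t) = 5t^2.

Two free integrators in G_p(s): this is a type 2 system.
K_a = lim_{s→0} s^2·G_p(s) = 8·2 / (6·8) = 1/3.
r(t) = 5t^2 gives R(s) = 10/s^3.
e_ss = 10/K_a = 10/(1/3) = 30.

30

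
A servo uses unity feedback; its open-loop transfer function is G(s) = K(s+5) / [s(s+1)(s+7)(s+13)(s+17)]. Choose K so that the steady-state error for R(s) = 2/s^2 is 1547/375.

150

System type = 1 (one pole at s=0).
K_v = lim_{s→0} s·G(s) = K·5 / (1·7·13·17) = (5/1547)·K.
e_ss = 2/K_v = 1547/375 ⇒ K_v = 750/1547 ⇒ K = (750/1547)/(5/1547) = 150.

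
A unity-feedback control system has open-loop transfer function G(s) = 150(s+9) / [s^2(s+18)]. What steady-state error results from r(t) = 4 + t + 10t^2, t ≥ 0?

G(s) has two factors of s in the denominator, so the system is type 2. By superposition:
  • 4: tracked with zero error.
  • t: tracked with zero error.
  • 10t^2: e_ss = 20/K_a with K_a=75 → 4/15.
Total e_ss = 4/15.

4/15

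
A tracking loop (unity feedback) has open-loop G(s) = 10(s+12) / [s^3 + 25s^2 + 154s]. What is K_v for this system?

60/77

The denominator has no term below 154s — 1 pole at s=0, type 1.
K_v = lim_{s→0} s·G(s) = 10·12 / 154 = 60/77.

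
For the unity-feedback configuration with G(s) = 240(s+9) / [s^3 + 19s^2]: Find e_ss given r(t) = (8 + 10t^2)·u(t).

Factoring s^2 from the denominator leaves a polynomial with constant term 19, so the system is type 2. By superposition:
  • 8: tracked with zero error.
  • 10t^2: e_ss = 20/K_a with K_a=2160/19 → 19/108.
Total e_ss = 19/108.

19/108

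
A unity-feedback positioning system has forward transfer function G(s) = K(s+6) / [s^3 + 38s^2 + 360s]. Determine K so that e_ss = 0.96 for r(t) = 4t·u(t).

Factoring s from the denominator leaves a polynomial with constant term 360, so the system is type 1.
K_v = lim_{s→0} s·G(s) = K·6 / 360 = (1/60)·K.
e_ss = 4/K_v = 0.96 ⇒ K_v = 25/6 ⇒ K = (25/6)/(1/60) = 250.

250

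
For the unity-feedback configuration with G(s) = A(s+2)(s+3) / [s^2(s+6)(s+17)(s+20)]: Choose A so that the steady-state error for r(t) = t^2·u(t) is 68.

10

Two free integrators in G(s): this is a type 2 system.
K_a = lim_{s→0} s^2·G(s) = A·2·3 / (6·17·20) = (1/340)·A.
e_ss = 2/K_a = 68 ⇒ K_a = 1/34 ⇒ A = (1/34)/(1/340) = 10.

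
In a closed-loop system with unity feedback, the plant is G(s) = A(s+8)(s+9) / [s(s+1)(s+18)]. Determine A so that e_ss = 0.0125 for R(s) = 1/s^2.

One free integrator in G(s): this is a type 1 system.
K_v = lim_{s→0} s·G(s) = A·8·9 / (1·18) = 4·A.
e_ss = 1/K_v = 0.0125 ⇒ K_v = 80 ⇒ A = 80/4 = 20.

20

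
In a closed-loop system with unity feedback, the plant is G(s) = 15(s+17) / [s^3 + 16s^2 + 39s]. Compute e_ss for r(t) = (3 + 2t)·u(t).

26/85

Factoring s from the denominator leaves a polynomial with constant term 39, so the system is type 1. By superposition:
  • 3: tracked with zero error.
  • 2t: e_ss = 2/K_v with K_v=85/13 → 26/85.
Total e_ss = 26/85.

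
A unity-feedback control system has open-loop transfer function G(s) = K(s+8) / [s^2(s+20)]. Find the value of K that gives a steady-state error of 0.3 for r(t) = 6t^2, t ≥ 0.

100

Two free integrators in G(s): this is a type 2 system.
K_a = lim_{s→0} s^2·G(s) = K·8 / (20) = 0.4·K.
e_ss = 12/K_a = 0.3 ⇒ K_a = 40 ⇒ K = 40/0.4 = 100.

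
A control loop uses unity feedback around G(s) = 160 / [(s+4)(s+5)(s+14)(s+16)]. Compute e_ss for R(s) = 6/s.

No free integrators in G(s): this is a type 0 system.
K_p = lim_{s→0} G(s) = 160 / (4·5·14·16) = 1/28.
e_ss = 6/(1 + K_p) = 6/(29/28) = 168/29.

168/29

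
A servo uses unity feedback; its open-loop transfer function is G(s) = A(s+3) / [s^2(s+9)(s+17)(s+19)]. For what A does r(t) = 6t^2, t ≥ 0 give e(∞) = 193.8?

60

G(s) has two factors of s in the denominator, so the system is type 2.
K_a = lim_{s→0} s^2·G(s) = A·3 / (9·17·19) = (1/969)·A.
e_ss = 12/K_a = 193.8 ⇒ K_a = 20/323 ⇒ A = (20/323)/(1/969) = 60.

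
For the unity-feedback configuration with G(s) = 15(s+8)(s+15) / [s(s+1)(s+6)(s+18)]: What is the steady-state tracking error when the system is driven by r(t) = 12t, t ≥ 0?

0.72

System type = 1 (one pole at s=0).
K_v = lim_{s→0} s·G(s) = 15·8·15 / (1·6·18) = 50/3.
e_ss = 12/K_v = 12/(50/3) = 0.72.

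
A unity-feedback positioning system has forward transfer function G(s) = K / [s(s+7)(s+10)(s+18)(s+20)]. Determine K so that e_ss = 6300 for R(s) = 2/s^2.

8

G(s) has one factor of s in the denominator, so the system is type 1.
K_v = lim_{s→0} s·G(s) = K / (7·10·18·20) = (1/25200)·K.
e_ss = 2/K_v = 6300 ⇒ K_v = 1/3150 ⇒ K = (1/3150)/(1/25200) = 8.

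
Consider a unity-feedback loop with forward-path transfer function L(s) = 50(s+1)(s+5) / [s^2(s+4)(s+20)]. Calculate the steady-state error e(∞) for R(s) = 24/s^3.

7.68

Two free integrators in L(s): this is a type 2 system.
K_a = lim_{s→0} s^2·L(s) = 50·1·5 / (4·20) = 3.125.
r(t) = 12t^2 gives R(s) = 24/s^3.
e_ss = 24/K_a = 24/3.125 = 7.68.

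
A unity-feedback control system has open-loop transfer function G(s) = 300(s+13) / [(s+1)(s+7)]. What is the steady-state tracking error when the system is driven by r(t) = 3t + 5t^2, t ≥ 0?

infinity

G(s) has no factors of s in the denominator, so the system is type 0. By superposition:
  • 3t: a type-0 system cannot track it, e_ss → ∞.
  • 5t^2: a type-0 system cannot track it, e_ss → ∞.
The unbounded component dominates.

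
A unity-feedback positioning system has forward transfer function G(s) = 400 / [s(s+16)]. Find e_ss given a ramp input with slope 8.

The open loop has one pole at the origin → type 1 system.
K_v = lim_{s→0} s·G(s) = 400 / (16) = 25.
e_ss = 8/K_v = 8/25 = 0.32.

0.32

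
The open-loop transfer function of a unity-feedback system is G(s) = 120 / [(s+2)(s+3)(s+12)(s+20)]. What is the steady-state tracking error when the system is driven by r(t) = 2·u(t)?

24/13

System type = 0 (no poles at s=0).
K_p = lim_{s→0} G(s) = 120 / (2·3·12·20) = 1/12.
e_ss = 2/(1 + K_p) = 2/(13/12) = 24/13.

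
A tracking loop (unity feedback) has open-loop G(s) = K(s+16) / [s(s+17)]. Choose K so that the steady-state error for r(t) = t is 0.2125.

The open loop has one pole at the origin → type 1 system.
K_v = lim_{s→0} s·G(s) = K·16 / (17) = (16/17)·K.
e_ss = 1/K_v = 0.2125 ⇒ K_v = 80/17 ⇒ K = (80/17)/(16/17) = 5.

5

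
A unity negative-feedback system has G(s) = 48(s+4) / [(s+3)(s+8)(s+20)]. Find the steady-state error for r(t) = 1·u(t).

5/7

System type = 0 (no poles at s=0).
K_p = lim_{s→0} G(s) = 48·4 / (3·8·20) = 0.4.
e_ss = 1/(1 + K_p) = 1/1.4 = 5/7.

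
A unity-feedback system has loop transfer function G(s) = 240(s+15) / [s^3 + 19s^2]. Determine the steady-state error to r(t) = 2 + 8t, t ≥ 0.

0

Lowest-order denominator term is 19s^2, so the open loop has 2 poles at the origin → type 2 system. By superposition:
  • 2: tracked with zero error.
  • 8t: tracked with zero error.
Total e_ss = 0.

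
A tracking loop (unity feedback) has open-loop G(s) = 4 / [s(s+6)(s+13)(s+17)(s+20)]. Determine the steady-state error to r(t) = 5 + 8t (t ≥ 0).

One free integrator in G(s): this is a type 1 system. By superposition:
  • 5: tracked with zero error.
  • 8t: e_ss = 8/K_v with K_v=1/6630 → 53040.
Total e_ss = 53040.

53040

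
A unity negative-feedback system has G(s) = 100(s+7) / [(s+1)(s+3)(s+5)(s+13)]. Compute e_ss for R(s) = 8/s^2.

infinity

No free integrators in G(s): this is a type 0 system.
For a type-0 system K_v = 0, so e_ss to a ramp input is unbounded.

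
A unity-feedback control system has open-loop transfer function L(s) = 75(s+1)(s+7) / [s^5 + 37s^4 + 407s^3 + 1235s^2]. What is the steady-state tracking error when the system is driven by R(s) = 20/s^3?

Factoring s^2 from the denominator leaves a polynomial with constant term 1235, so the system is type 2.
K_a = lim_{s→0} s^2·L(s) = 75·1·7 / 1235 = 105/247.
r(t) = 10t^2 gives R(s) = 20/s^3.
e_ss = 20/K_a = 20/(105/247) = 988/21.

988/21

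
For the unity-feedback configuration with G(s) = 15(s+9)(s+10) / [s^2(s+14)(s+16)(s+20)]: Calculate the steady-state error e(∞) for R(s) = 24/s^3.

System type = 2 (two poles at s=0).
K_a = lim_{s→0} s^2·G(s) = 15·9·10 / (14·16·20) = 135/448.
r(t) = 12t^2 gives R(s) = 24/s^3.
e_ss = 24/K_a = 24/(135/448) = 3584/45.

3584/45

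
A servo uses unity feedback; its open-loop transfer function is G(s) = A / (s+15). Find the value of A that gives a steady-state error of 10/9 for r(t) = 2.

No free integrators in G(s): this is a type 0 system.
K_p = lim_{s→0} G(s) = A / (15) = (1/15)·A.
e_ss = 2/(1 + K_p) = 10/9 ⇒ 1 + (1/15)·A = 1.8 ⇒ A = 12.

12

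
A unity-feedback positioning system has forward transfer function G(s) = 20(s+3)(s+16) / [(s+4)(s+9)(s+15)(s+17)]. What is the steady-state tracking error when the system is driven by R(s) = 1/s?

153/169

G(s) has no factors of s in the denominator, so the system is type 0.
K_p = lim_{s→0} G(s) = 20·3·16 / (4·9·15·17) = 16/153.
e_ss = 1/(1 + K_p) = 1/(169/153) = 153/169.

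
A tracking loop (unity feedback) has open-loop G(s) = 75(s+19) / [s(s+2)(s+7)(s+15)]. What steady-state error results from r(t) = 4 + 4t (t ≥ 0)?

56/95

System type = 1 (one pole at s=0). Treating each term separately:
  • 4: tracked with zero error.
  • 4t: e_ss = 4/K_v with K_v=95/14 → 56/95.
Total e_ss = 56/95.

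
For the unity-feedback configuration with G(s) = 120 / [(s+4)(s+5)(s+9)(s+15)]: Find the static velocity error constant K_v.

0

No free integrators in G(s): this is a type 0 system.
K_v = lim_{s→0} s·G(s) = 0 (the extra factor of s kills the finite limit).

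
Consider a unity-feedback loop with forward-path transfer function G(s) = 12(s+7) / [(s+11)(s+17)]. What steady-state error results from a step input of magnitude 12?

The open loop has no poles at the origin → type 0 system.
K_p = lim_{s→0} G(s) = 12·7 / (11·17) = 84/187.
e_ss = 12/(1 + K_p) = 12/(271/187) = 2244/271.

2244/271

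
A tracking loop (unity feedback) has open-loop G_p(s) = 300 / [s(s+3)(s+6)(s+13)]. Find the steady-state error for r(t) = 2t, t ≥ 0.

1.56

System type = 1 (one pole at s=0).
K_v = lim_{s→0} s·G_p(s) = 300 / (3·6·13) = 50/39.
e_ss = 2/K_v = 2/(50/39) = 1.56.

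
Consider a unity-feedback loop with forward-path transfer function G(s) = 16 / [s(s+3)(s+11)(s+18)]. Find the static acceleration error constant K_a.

0

System type = 1 (one pole at s=0).
K_a = lim_{s→0} s^2·G(s) = 0 (the extra factor of s kills the finite limit).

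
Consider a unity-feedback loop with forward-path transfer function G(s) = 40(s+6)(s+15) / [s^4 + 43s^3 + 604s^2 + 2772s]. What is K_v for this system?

100/77

The denominator has no term below 2772s — 1 pole at s=0, type 1.
K_v = lim_{s→0} s·G(s) = 40·6·15 / 2772 = 100/77.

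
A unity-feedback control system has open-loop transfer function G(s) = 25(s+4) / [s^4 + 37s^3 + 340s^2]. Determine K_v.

infinity

K_v = lim_{s→0} s·G(s); with 2 poles at the origin the limit diverges, so K_v = ∞.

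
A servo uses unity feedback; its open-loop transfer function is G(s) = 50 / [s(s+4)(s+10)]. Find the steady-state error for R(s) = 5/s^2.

4

System type = 1 (one pole at s=0).
K_v = lim_{s→0} s·G(s) = 50 / (4·10) = 1.25.
e_ss = 5/K_v = 5/1.25 = 4.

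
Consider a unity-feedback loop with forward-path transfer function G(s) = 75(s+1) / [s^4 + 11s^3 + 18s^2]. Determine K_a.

25/6

Lowest-order denominator term is 18s^2, so the open loop has 2 poles at the origin → type 2 system.
K_a = lim_{s→0} s^2·G(s) = 75·1 / 18 = 25/6.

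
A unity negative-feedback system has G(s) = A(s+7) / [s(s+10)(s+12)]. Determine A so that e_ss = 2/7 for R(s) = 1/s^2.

60

System type = 1 (one pole at s=0).
K_v = lim_{s→0} s·G(s) = A·7 / (10·12) = (7/120)·A.
e_ss = 1/K_v = 2/7 ⇒ K_v = 3.5 ⇒ A = 3.5/(7/120) = 60.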